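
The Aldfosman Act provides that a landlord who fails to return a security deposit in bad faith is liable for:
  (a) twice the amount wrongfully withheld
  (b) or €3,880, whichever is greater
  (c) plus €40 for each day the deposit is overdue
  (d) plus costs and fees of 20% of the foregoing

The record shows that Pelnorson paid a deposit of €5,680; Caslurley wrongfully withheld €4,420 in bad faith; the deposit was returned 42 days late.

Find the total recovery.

€12,624

Doubled: 2 × €4,420 = €8,840
Minimum €3,880: €8,840 meets the minimum, no increase.
Late-return penalty: 42 × €40 = €1,680
Damages plus late penalty: €8,840 + €1,680 = €10,520
Costs and fees: 20% of €10,520 = €2,104
Total recovery: €10,520 + €2,104 = €12,624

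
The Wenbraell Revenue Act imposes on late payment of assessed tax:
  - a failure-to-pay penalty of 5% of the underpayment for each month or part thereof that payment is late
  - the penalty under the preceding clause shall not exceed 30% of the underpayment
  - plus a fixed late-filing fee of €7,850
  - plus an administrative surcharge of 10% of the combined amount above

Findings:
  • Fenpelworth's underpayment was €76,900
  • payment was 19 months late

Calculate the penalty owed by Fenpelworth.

€34,012

Accrued rate: 5% × 19 = 95%, capped at 30% → 30%
Failure-to-pay penalty: 30% of €76,900 = €23,070
Penalty before surcharge: €23,070 + €7,850 = €30,920
Administrative surcharge: 10% of €30,920 = €3,092
Total penalty: €30,920 + €3,092 = €34,012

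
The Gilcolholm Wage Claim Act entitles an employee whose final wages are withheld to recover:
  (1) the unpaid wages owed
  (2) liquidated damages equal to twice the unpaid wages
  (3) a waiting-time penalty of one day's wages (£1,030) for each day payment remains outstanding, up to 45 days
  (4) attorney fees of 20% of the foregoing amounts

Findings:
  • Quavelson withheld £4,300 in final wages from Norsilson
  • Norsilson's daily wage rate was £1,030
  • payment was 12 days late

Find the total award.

Doubled: 2 × £4,300 = £8,600
Penalty days: min(12, 45) = 12
Waiting-time penalty: 12 × £1,030 = £12,360
Subtotal: £4,300 + £8,600 + £12,360 = £25,260
Attorney fees: 20% of £25,260 = £5,052
Total award: £25,260 + £5,052 = £30,312

£30,312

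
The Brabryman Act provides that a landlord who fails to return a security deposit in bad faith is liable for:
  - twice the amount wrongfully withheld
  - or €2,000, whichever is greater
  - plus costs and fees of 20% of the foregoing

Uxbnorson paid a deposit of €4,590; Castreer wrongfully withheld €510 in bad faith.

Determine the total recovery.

€2,400

Doubled: 2 × €510 = €1,020
Minimum €2,000: €1,020 is below the minimum → €2,000
Costs and fees: 20% of €2,000 = €400
Total recovery: €2,000 + €400 = €2,400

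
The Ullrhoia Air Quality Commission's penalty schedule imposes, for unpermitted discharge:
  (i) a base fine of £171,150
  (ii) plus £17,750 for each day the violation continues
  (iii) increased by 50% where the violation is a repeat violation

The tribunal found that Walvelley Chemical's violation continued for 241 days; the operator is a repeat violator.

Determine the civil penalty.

£6,673,350

Per-day component: 241 × £17,750 = £4,277,750
Base plus per-day: £171,150 + £4,277,750 = £4,448,900
Enhancement: 50% of £4,448,900 = £2,224,450
Enhanced fine: £4,448,900 + £2,224,450 = £6,673,350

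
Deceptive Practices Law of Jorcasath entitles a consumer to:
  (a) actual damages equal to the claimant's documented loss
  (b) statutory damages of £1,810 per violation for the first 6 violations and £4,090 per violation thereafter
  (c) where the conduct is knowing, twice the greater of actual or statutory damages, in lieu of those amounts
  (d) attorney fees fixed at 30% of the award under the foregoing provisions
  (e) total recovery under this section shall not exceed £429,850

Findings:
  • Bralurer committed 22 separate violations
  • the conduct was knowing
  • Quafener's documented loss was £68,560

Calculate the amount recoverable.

£198,380

First 6 violations: 6 × £1,810 = £10,860
Remaining violations: (22 − 6) × £4,090 = £65,440
Statutory damages: £10,860 + £65,440 = £76,300
Greater of actual damages (£68,560) or statutory damages (£76,300): £76,300
Doubled: 2 × £76,300 = £152,600
Attorney fees: 30% of £152,600 = £45,780
Total before cap: £152,600 + £45,780 = £198,380
Cap at £429,850: £198,380 is within the cap, no reduction.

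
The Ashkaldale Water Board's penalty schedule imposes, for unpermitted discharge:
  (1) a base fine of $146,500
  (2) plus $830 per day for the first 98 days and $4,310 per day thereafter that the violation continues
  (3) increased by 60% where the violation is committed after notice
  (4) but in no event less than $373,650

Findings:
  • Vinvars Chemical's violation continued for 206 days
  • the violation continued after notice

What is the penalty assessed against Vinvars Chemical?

First 98 days: 98 × $830 = $81,340
Remaining days: (206 − 98) × $4,310 = $465,480
Per-day component: $81,340 + $465,480 = $546,820
Base plus per-day: $146,500 + $546,820 = $693,320
Enhancement: 60% of $693,320 = $415,992
Enhanced fine: $693,320 + $415,992 = $1,109,312
Minimum $373,650: $1,109,312 meets the minimum, no increase.

$1,109,312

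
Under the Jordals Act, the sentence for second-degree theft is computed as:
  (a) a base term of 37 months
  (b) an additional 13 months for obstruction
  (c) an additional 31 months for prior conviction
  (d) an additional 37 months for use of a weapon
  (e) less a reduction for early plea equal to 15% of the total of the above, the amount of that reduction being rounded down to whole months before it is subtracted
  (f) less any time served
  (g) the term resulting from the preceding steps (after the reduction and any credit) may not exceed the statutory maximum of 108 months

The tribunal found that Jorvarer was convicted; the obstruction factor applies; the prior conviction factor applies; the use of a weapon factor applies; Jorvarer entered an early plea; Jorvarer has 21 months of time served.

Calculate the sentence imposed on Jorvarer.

Obstruction enhancement: +13 months
Prior conviction enhancement: +31 months
Use of a weapon enhancement: +37 months
Adjusted term: 37 months + 13 months + 31 months + 37 months = 118 months
Early plea reduction: 15% of 118 months = 17 months (rounded down)
After reduction: 118 − 17 = 101 months
Less time served: 101 months − 21 months = 80 months
Cap at 108 months: 80 months is within the cap, no reduction.

Sentence: 80 months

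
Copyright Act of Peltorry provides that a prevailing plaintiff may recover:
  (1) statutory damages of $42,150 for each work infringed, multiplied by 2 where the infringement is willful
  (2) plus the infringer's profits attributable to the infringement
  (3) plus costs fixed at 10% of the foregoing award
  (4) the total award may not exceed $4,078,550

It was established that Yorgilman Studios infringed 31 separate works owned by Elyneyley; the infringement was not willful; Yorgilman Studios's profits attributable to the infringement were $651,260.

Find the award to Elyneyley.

Statutory damages: 31 × $42,150 = $1,306,650
Infringement not willful: no ×2 enhancement.
Combined award: $1,306,650 + $651,260 = $1,957,910
Costs: 10% of $1,957,910 = $195,791
Award plus costs: $1,957,910 + $195,791 = $2,153,701
Cap at $4,078,550: $2,153,701 is within the cap, no reduction.

$2,153,701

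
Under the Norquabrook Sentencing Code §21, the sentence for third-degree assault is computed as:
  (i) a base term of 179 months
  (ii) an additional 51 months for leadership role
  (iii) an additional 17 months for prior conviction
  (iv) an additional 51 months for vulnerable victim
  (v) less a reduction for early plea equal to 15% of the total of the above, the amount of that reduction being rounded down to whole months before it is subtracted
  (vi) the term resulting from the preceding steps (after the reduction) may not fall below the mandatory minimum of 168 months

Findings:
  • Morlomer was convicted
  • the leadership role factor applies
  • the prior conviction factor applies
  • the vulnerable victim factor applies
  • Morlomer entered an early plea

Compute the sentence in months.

Leadership role enhancement: +51 months
Prior conviction enhancement: +17 months
Vulnerable victim enhancement: +51 months
Adjusted term: 179 months + 51 months + 17 months + 51 months = 298 months
Early plea reduction: 15% of 298 months = 44 months (rounded down)
After reduction: 298 − 44 = 254 months
Minimum 168 months: 254 months meets the minimum, no increase.

254 months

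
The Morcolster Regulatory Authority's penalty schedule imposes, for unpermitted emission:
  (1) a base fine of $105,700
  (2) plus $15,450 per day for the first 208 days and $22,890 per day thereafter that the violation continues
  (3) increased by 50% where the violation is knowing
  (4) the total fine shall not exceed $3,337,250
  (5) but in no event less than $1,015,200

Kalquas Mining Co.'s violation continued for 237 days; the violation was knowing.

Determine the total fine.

$3,337,250

First 208 days: 208 × $15,450 = $3,213,600
Remaining days: (237 − 208) × $22,890 = $663,810
Per-day component: $3,213,600 + $663,810 = $3,877,410
Base plus per-day: $105,700 + $3,877,410 = $3,983,110
Enhancement: 50% of $3,983,110 = $1,991,555
Enhanced fine: $3,983,110 + $1,991,555 = $5,974,665
Cap at $3,337,250: $5,974,665 exceeds the cap → $3,337,250
Minimum $1,015,200: $3,337,250 meets the minimum, no increase.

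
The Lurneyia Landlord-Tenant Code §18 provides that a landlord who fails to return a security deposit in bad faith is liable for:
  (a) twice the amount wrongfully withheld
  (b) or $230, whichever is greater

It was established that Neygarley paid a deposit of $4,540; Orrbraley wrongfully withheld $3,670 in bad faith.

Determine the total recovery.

Doubled: 2 × $3,670 = $7,340
Minimum $230: $7,340 meets the minimum, no increase.

$7,340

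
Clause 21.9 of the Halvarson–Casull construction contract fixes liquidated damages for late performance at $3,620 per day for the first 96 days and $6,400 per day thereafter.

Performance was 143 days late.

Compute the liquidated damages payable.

First 96 days: 96 × $3,620 = $347,520
Remaining days: (143 − 96) × $6,400 = $300,800
Accrued per-day damages: $347,520 + $300,800 = $648,320

$648,320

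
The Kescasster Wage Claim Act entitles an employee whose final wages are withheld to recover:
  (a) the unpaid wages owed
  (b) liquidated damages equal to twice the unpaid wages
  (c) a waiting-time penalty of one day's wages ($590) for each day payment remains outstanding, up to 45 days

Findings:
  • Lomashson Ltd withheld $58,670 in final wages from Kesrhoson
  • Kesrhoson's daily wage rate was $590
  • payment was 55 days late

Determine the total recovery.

$202,560

Doubled: 2 × $58,670 = $117,340
Penalty days: min(55, 45) = 45
Waiting-time penalty: 45 × $590 = $26,550
Total award: $58,670 + $117,340 + $26,550 = $202,560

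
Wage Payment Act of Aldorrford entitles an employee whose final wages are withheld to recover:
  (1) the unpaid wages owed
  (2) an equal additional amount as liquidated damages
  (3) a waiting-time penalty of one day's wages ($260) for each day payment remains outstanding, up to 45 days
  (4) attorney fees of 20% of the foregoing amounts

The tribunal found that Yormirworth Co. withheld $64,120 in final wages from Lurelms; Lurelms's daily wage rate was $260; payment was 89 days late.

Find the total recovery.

$167,928

Liquidated damages (equal amount): $64,120
Penalty days: min(89, 45) = 45
Waiting-time penalty: 45 × $260 = $11,700
Subtotal: $64,120 + $64,120 + $11,700 = $139,940
Attorney fees: 20% of $139,940 = $27,988
Total award: $139,940 + $27,988 = $167,928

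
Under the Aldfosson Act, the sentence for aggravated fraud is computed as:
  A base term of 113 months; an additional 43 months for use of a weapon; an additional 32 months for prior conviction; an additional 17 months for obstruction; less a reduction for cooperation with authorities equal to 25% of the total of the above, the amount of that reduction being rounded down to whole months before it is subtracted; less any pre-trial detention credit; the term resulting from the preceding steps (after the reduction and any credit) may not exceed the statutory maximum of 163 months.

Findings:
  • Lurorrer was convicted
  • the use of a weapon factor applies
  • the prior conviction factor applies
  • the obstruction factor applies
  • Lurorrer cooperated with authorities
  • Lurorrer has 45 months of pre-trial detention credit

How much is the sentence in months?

Use of a weapon enhancement: +43 months
Prior conviction enhancement: +32 months
Obstruction enhancement: +17 months
Adjusted term: 113 months + 43 months + 32 months + 17 months = 205 months
Cooperation with authorities reduction: 25% of 205 months = 51 months (rounded down)
After reduction: 205 − 51 = 154 months
Less pre-trial detention credit: 154 months − 45 months = 109 months
Cap at 163 months: 109 months is within the cap, no reduction.

109 months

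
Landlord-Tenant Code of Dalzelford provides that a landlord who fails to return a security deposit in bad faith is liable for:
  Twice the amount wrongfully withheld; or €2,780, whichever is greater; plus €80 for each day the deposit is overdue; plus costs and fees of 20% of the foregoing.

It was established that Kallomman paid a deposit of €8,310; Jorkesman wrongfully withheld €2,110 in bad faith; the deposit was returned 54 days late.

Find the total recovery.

Recovery: €10,248

Doubled: 2 × €2,110 = €4,220
Minimum €2,780: €4,220 meets the minimum, no increase.
Late-return penalty: 54 × €80 = €4,320
Damages plus late penalty: €4,220 + €4,320 = €8,540
Costs and fees: 20% of €8,540 = €1,708
Total recovery: €8,540 + €1,708 = €10,248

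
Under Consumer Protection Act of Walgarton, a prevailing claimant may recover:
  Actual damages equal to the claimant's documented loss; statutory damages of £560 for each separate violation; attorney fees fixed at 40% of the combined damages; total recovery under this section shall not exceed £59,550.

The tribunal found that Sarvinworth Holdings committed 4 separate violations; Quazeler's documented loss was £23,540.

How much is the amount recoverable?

£36,092

Statutory damages: 4 × £560 = £2,240
Combined damages: £23,540 + £2,240 = £25,780
Attorney fees: 40% of £25,780 = £10,312
Total before cap: £25,780 + £10,312 = £36,092
Cap at £59,550: £36,092 is within the cap, no reduction.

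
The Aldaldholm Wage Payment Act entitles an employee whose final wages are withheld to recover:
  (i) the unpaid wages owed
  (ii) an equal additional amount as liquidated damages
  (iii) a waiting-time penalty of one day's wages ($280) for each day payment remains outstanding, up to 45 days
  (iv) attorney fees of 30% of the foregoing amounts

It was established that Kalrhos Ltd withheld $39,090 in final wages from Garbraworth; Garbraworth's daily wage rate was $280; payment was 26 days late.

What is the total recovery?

Liquidated damages (equal amount): $39,090
Penalty days: min(26, 45) = 26
Waiting-time penalty: 26 × $280 = $7,280
Subtotal: $39,090 + $39,090 + $7,280 = $85,460
Attorney fees: 30% of $85,460 = $25,638
Total award: $85,460 + $25,638 = $111,098

$111,098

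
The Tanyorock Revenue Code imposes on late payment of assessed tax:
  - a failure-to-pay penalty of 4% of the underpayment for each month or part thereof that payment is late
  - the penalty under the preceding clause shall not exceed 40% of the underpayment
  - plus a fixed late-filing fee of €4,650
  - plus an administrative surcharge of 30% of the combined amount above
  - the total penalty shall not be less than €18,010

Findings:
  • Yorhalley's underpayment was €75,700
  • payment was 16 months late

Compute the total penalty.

Accrued rate: 4% × 16 = 64%, capped at 40% → 40%
Failure-to-pay penalty: 40% of €75,700 = €30,280
Penalty before surcharge: €30,280 + €4,650 = €34,930
Administrative surcharge: 30% of €34,930 = €10,479
Total penalty: €34,930 + €10,479 = €45,409
Minimum €18,010: €45,409 meets the minimum, no increase.

€45,409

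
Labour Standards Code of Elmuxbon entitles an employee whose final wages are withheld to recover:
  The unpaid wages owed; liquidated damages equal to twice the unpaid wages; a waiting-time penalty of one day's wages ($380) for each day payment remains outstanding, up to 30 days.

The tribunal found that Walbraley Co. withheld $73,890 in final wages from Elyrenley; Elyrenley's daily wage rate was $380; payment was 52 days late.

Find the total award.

Doubled: 2 × $73,890 = $147,780
Penalty days: min(52, 30) = 30
Waiting-time penalty: 30 × $380 = $11,400
Total award: $73,890 + $147,780 + $11,400 = $233,070

$233,070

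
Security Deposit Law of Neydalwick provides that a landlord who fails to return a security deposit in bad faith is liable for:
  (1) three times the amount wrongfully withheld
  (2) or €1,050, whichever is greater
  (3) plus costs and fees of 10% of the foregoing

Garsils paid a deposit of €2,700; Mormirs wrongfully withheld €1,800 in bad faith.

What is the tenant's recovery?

Trebled: 3 × €1,800 = €5,400
Minimum €1,050: €5,400 meets the minimum, no increase.
Costs and fees: 10% of €5,400 = €540
Total recovery: €5,400 + €540 = €5,940

€5,940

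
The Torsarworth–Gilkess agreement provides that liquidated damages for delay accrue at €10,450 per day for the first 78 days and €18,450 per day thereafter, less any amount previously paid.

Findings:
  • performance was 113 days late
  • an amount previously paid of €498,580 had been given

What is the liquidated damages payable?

First 78 days: 78 × €10,450 = €815,100
Remaining days: (113 − 78) × €18,450 = €645,750
Accrued per-day damages: €815,100 + €645,750 = €1,460,850
Less amount previously paid: €1,460,850 − €498,580 = €962,270

€962,270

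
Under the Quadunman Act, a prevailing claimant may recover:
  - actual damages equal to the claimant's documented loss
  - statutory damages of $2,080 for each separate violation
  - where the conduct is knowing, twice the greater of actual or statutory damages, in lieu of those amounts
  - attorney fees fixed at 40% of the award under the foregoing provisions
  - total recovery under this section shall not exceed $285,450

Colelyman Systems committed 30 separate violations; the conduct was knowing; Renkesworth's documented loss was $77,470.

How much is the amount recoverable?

Statutory damages: 30 × $2,080 = $62,400
Greater of actual damages ($77,470) or statutory damages ($62,400): $77,470
Doubled: 2 × $77,470 = $154,940
Attorney fees: 40% of $154,940 = $61,976
Total before cap: $154,940 + $61,976 = $216,916
Cap at $285,450: $216,916 is within the cap, no reduction.

Total recovery: $216,916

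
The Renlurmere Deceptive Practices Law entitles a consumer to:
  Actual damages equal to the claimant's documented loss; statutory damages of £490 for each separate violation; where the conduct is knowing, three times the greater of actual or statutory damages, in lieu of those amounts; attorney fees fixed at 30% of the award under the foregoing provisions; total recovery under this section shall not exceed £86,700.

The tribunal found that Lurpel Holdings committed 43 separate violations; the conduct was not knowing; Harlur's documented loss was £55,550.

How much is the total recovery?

Statutory damages: 43 × £490 = £21,070
Conduct not knowing: the in-lieu enhancement does not apply.
Actual plus statutory damages: £55,550 + £21,070 = £76,620
Attorney fees: 30% of £76,620 = £22,986
Total before cap: £76,620 + £22,986 = £99,606
Cap at £86,700: £99,606 exceeds the cap → £86,700

£86,700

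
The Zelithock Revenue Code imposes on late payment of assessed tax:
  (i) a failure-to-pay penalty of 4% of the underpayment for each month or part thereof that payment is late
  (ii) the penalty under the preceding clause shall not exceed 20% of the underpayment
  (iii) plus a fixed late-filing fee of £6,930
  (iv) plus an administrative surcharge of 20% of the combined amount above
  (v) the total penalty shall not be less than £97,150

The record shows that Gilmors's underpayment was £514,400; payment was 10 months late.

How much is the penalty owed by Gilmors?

£131,772

Accrued rate: 4% × 10 = 40%, capped at 20% → 20%
Failure-to-pay penalty: 20% of £514,400 = £102,880
Penalty before surcharge: £102,880 + £6,930 = £109,810
Administrative surcharge: 20% of £109,810 = £21,962
Total penalty: £109,810 + £21,962 = £131,772
Minimum £97,150: £131,772 meets the minimum, no increase.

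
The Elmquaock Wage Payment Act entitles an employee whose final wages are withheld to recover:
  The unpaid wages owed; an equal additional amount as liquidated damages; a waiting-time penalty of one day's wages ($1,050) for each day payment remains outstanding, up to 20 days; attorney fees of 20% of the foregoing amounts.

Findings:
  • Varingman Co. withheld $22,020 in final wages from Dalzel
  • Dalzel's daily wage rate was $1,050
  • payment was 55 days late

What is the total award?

Liquidated damages (equal amount): $22,020
Penalty days: min(55, 20) = 20
Waiting-time penalty: 20 × $1,050 = $21,000
Subtotal: $22,020 + $22,020 + $21,000 = $65,040
Attorney fees: 20% of $65,040 = $13,008
Total award: $65,040 + $13,008 = $78,048

$78,048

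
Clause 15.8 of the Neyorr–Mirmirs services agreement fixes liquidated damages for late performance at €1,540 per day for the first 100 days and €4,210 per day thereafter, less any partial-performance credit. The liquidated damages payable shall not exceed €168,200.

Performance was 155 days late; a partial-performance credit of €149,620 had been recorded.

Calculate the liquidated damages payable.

First 100 days: 100 × €1,540 = €154,000
Remaining days: (155 − 100) × €4,210 = €231,550
Accrued per-day damages: €154,000 + €231,550 = €385,550
Less partial-performance credit: €385,550 − €149,620 = €235,930
Cap at €168,200: €235,930 exceeds the cap → €168,200

€168,200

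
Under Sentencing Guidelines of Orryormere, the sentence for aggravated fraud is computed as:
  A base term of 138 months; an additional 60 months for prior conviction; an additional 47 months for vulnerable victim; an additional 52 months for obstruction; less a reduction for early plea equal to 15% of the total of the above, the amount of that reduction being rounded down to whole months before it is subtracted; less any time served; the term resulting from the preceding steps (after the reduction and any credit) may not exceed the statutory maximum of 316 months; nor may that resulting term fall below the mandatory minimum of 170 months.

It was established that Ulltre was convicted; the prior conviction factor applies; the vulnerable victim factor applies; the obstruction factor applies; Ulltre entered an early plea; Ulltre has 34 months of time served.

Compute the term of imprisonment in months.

Prior conviction enhancement: +60 months
Vulnerable victim enhancement: +47 months
Obstruction enhancement: +52 months
Adjusted term: 138 months + 60 months + 47 months + 52 months = 297 months
Early plea reduction: 15% of 297 months = 44 months (rounded down)
After reduction: 297 − 44 = 253 months
Less time served: 253 months − 34 months = 219 months
Cap at 316 months: 219 months is within the cap, no reduction.
Minimum 170 months: 219 months meets the minimum, no increase.

219 months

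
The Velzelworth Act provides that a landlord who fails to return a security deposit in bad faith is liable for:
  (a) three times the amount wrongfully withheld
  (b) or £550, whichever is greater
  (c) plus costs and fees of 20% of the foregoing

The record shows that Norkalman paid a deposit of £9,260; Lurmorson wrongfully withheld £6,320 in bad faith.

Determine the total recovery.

£22,752

Trebled: 3 × £6,320 = £18,960
Minimum £550: £18,960 meets the minimum, no increase.
Costs and fees: 20% of £18,960 = £3,792
Total recovery: £18,960 + £3,792 = £22,752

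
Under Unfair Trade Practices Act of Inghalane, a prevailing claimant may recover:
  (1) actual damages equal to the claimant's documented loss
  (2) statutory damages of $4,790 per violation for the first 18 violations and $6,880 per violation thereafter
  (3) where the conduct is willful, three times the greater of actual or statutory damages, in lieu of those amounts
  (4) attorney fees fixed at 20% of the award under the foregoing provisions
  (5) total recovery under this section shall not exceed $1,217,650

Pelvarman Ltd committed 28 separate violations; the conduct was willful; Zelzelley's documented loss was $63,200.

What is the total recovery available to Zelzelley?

First 18 violations: 18 × $4,790 = $86,220
Remaining violations: (28 − 18) × $6,880 = $68,800
Statutory damages: $86,220 + $68,800 = $155,020
Greater of actual damages ($63,200) or statutory damages ($155,020): $155,020
Trebled: 3 × $155,020 = $465,060
Attorney fees: 20% of $465,060 = $93,012
Total before cap: $465,060 + $93,012 = $558,072
Cap at $1,217,650: $558,072 is within the cap, no reduction.

$558,072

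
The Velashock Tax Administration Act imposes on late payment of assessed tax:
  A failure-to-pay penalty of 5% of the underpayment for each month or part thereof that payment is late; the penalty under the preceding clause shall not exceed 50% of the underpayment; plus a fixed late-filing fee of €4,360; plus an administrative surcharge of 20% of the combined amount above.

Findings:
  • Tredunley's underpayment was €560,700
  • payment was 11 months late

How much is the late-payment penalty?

Accrued rate: 5% × 11 = 55%, capped at 50% → 50%
Failure-to-pay penalty: 50% of €560,700 = €280,350
Penalty before surcharge: €280,350 + €4,360 = €284,710
Administrative surcharge: 20% of €284,710 = €56,942
Total penalty: €284,710 + €56,942 = €341,652

€341,652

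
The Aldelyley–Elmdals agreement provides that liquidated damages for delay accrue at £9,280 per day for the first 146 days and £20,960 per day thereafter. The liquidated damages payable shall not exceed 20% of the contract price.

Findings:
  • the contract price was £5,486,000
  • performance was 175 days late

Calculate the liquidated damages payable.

First 146 days: 146 × £9,280 = £1,354,880
Remaining days: (175 − 146) × £20,960 = £607,840
Accrued per-day damages: £1,354,880 + £607,840 = £1,962,720
Cap: 20% of £5,486,000 = £1,097,200
Cap at £1,097,200: £1,962,720 exceeds the cap → £1,097,200

£1,097,200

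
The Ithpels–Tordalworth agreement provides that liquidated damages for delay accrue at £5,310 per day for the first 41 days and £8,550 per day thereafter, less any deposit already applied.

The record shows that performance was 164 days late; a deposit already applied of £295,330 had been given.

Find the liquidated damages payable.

Liquidated damages: £974,030

First 41 days: 41 × £5,310 = £217,710
Remaining days: (164 − 41) × £8,550 = £1,051,650
Accrued per-day damages: £217,710 + £1,051,650 = £1,269,360
Less deposit already applied: £1,269,360 − £295,330 = £974,030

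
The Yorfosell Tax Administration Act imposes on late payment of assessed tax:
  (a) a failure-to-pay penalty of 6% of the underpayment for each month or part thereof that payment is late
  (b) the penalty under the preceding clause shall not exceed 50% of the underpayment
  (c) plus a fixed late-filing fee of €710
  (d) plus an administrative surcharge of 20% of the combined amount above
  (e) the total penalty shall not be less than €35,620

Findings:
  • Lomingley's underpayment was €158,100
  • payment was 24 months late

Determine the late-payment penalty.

Accrued rate: 6% × 24 = 144%, capped at 50% → 50%
Failure-to-pay penalty: 50% of €158,100 = €79,050
Penalty before surcharge: €79,050 + €710 = €79,760
Administrative surcharge: 20% of €79,760 = €15,952
Total penalty: €79,760 + €15,952 = €95,712
Minimum €35,620: €95,712 meets the minimum, no increase.

Penalty: €95,712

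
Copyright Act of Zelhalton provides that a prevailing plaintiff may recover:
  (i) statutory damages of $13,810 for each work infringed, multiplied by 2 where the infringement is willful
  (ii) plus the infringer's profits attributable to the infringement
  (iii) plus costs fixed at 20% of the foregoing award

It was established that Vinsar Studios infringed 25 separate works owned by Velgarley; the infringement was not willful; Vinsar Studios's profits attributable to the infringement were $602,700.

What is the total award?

$1,137,540

Statutory damages: 25 × $13,810 = $345,250
Infringement not willful: no ×2 enhancement.
Combined award: $345,250 + $602,700 = $947,950
Costs: 20% of $947,950 = $189,590
Award plus costs: $947,950 + $189,590 = $1,137,540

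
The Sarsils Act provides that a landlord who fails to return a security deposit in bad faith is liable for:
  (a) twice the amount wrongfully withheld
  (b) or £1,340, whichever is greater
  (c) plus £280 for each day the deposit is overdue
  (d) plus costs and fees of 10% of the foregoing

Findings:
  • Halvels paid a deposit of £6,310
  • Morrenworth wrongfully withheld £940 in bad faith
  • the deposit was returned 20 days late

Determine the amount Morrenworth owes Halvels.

£8,228

Doubled: 2 × £940 = £1,880
Minimum £1,340: £1,880 meets the minimum, no increase.
Late-return penalty: 20 × £280 = £5,600
Damages plus late penalty: £1,880 + £5,600 = £7,480
Costs and fees: 10% of £7,480 = £748
Total recovery: £7,480 + £748 = £8,228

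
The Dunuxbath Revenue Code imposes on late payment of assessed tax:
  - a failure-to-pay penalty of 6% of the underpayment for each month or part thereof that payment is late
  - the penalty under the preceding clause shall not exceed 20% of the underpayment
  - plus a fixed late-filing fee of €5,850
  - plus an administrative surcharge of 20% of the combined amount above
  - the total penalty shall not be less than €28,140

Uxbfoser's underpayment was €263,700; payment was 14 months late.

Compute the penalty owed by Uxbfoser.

Penalty: €70,308

Accrued rate: 6% × 14 = 84%, capped at 20% → 20%
Failure-to-pay penalty: 20% of €263,700 = €52,740
Penalty before surcharge: €52,740 + €5,850 = €58,590
Administrative surcharge: 20% of €58,590 = €11,718
Total penalty: €58,590 + €11,718 = €70,308
Minimum €28,140: €70,308 meets the minimum, no increase.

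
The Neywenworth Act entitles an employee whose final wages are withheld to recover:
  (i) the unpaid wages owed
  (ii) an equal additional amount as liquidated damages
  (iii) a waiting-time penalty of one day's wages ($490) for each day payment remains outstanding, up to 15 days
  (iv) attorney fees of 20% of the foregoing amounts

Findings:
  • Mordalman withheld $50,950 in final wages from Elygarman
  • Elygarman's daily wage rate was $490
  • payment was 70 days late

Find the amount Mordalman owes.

Liquidated damages (equal amount): $50,950
Penalty days: min(70, 15) = 15
Waiting-time penalty: 15 × $490 = $7,350
Subtotal: $50,950 + $50,950 + $7,350 = $109,250
Attorney fees: 20% of $109,250 = $21,850
Total award: $109,250 + $21,850 = $131,100

$131,100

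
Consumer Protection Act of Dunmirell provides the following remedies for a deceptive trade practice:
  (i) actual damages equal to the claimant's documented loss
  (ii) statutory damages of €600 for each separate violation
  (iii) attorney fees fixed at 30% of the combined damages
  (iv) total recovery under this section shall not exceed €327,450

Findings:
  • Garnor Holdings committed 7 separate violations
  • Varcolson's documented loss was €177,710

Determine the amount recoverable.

Statutory damages: 7 × €600 = €4,200
Combined damages: €177,710 + €4,200 = €181,910
Attorney fees: 30% of €181,910 = €54,573
Total before cap: €181,910 + €54,573 = €236,483
Cap at €327,450: €236,483 is within the cap, no reduction.

€236,483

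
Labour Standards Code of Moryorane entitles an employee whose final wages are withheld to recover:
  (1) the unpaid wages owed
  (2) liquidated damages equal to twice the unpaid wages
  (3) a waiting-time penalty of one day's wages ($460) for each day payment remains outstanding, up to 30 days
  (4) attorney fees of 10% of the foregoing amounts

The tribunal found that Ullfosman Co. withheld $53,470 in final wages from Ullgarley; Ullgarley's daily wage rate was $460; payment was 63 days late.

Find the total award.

$191,631

Doubled: 2 × $53,470 = $106,940
Penalty days: min(63, 30) = 30
Waiting-time penalty: 30 × $460 = $13,800
Subtotal: $53,470 + $106,940 + $13,800 = $174,210
Attorney fees: 10% of $174,210 = $17,421
Total award: $174,210 + $17,421 = $191,631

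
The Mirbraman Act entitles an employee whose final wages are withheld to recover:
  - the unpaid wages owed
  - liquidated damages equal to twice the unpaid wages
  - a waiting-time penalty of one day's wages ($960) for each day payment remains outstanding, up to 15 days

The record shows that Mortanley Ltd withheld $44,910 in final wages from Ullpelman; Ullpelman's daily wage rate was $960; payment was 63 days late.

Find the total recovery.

$149,130

Doubled: 2 × $44,910 = $89,820
Penalty days: min(63, 15) = 15
Waiting-time penalty: 15 × $960 = $14,400
Total award: $44,910 + $89,820 + $14,400 = $149,130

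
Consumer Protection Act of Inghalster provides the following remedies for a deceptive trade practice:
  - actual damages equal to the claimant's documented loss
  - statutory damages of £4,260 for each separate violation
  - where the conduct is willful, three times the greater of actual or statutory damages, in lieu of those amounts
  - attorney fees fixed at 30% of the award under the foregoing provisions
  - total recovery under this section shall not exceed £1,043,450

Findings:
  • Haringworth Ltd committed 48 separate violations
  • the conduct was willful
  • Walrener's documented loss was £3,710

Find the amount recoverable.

Statutory damages: 48 × £4,260 = £204,480
Greater of actual damages (£3,710) or statutory damages (£204,480): £204,480
Trebled: 3 × £204,480 = £613,440
Attorney fees: 30% of £613,440 = £184,032
Total before cap: £613,440 + £184,032 = £797,472
Cap at £1,043,450: £797,472 is within the cap, no reduction.

£797,472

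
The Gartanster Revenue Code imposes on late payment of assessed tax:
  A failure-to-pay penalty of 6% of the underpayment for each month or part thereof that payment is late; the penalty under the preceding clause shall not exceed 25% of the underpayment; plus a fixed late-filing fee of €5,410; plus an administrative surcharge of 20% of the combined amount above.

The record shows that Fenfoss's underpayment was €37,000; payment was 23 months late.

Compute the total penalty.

Accrued rate: 6% × 23 = 138%, capped at 25% → 25%
Failure-to-pay penalty: 25% of €37,000 = €9,250
Penalty before surcharge: €9,250 + €5,410 = €14,660
Administrative surcharge: 20% of €14,660 = €2,932
Total penalty: €14,660 + €2,932 = €17,592

€17,592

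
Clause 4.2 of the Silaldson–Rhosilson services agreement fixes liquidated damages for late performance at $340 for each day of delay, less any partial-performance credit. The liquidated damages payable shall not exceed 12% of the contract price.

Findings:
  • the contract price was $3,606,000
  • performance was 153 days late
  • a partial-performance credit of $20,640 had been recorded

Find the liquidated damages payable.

Per-day damages: 153 × $340 = $52,020
Less partial-performance credit: $52,020 − $20,640 = $31,380
Cap: 12% of $3,606,000 = $432,720
Cap at $432,720: $31,380 is within the cap, no reduction.

$31,380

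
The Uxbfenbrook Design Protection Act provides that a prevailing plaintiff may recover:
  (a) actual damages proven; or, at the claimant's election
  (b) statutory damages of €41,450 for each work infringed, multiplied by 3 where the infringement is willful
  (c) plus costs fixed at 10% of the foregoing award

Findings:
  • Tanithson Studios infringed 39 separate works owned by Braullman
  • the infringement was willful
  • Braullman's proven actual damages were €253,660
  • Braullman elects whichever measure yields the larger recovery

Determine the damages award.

€5,334,615

Statutory damages: 39 × €41,450 = €1,616,550
Trebled: 3 × €1,616,550 = €4,849,650
Greater of actual damages (€253,660) or enhanced statutory damages (€4,849,650): €4,849,650
Costs: 10% of €4,849,650 = €484,965
Award plus costs: €4,849,650 + €484,965 = €5,334,615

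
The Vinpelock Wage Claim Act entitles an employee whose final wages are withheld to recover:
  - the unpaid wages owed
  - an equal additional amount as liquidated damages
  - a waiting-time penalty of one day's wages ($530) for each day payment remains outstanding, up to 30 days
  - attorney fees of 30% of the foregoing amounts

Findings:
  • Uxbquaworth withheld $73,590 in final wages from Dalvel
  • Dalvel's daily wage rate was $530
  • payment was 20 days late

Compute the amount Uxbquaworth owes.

$205,114

Liquidated damages (equal amount): $73,590
Penalty days: min(20, 30) = 20
Waiting-time penalty: 20 × $530 = $10,600
Subtotal: $73,590 + $73,590 + $10,600 = $157,780
Attorney fees: 30% of $157,780 = $47,334
Total award: $157,780 + $47,334 = $205,114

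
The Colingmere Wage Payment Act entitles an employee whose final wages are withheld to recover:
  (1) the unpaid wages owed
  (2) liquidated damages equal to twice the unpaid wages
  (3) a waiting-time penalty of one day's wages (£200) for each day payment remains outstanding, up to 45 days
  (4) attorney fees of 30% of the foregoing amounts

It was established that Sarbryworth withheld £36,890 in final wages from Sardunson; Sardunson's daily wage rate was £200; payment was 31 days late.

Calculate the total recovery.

£151,931

Doubled: 2 × £36,890 = £73,780
Penalty days: min(31, 45) = 31
Waiting-time penalty: 31 × £200 = £6,200
Subtotal: £36,890 + £73,780 + £6,200 = £116,870
Attorney fees: 30% of £116,870 = £35,061
Total award: £116,870 + £35,061 = £151,931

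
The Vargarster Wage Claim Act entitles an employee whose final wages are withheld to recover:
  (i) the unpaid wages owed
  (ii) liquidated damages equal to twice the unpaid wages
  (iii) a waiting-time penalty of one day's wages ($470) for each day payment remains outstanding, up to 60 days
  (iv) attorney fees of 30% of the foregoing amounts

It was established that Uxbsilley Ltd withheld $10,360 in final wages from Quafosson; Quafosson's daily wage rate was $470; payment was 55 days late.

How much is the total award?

Doubled: 2 × $10,360 = $20,720
Penalty days: min(55, 60) = 55
Waiting-time penalty: 55 × $470 = $25,850
Subtotal: $10,360 + $20,720 + $25,850 = $56,930
Attorney fees: 30% of $56,930 = $17,079
Total award: $56,930 + $17,079 = $74,009

$74,009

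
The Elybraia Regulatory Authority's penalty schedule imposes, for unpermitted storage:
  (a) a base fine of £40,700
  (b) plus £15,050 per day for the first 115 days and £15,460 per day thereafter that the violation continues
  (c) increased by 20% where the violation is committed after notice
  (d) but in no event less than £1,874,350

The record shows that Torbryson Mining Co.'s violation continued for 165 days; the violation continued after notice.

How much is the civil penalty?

First 115 days: 115 × £15,050 = £1,730,750
Remaining days: (165 − 115) × £15,460 = £773,000
Per-day component: £1,730,750 + £773,000 = £2,503,750
Base plus per-day: £40,700 + £2,503,750 = £2,544,450
Enhancement: 20% of £2,544,450 = £508,890
Enhanced fine: £2,544,450 + £508,890 = £3,053,340
Minimum £1,874,350: £3,053,340 meets the minimum, no increase.

£3,053,340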